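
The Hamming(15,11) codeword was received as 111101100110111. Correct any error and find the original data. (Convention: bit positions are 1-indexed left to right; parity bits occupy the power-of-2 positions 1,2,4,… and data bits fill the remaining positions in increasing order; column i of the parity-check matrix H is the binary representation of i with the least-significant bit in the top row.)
Syndrome s = H · r^T (mod 2), r = 111101100110111:
  s[0] = (101010101010101)·(111101100110111) mod 2 = 1+0+1+0+0+0+1+0+0+0+1+0+1+0+1 mod 2 = 0
  s[1] = (011001100110011)·(111101100110111) mod 2 = 0+1+1+0+0+1+1+0+0+1+1+0+0+1+1 mod 2 = 0
  s[2] = (000111100001111)·(111101100110111) mod 2 = 0+0+0+1+0+1+1+0+0+0+0+0+1+1+1 mod 2 = 0
  s[3] = (000000011111111)·(111101100110111) mod 2 = 0+0+0+0+0+0+0+0+0+1+1+0+1+1+1 mod 2 = 1
Syndrome = 0001
Column 8 of H equals this syndrome → error at bit 8 (1-indexed).
Flip bit 8: 111101100110111 → 111101110110111
Extract data bits at positions {3,5,6,7,9,10,11,12,13,14,15}: 10110110111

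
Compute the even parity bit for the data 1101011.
Sum of data bits: 1+1+0+1+0+1+1 = 5.
5 mod 2 = 1, so parity bit = 1.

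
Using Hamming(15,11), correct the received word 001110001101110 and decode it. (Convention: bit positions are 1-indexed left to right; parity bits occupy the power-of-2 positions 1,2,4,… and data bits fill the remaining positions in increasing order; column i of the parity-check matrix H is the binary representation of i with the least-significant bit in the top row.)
Syndrome s = H · r^T (mod 2), r = 001110001101110:
  s[0] = (101010101010101)·(001110001101110) mod 2 = 0+0+1+0+1+0+0+0+1+0+0+0+1+0+0 mod 2 = 0
  s[1] = (011001100110011)·(001110001101110) mod 2 = 0+0+1+0+0+0+0+0+0+1+0+0+0+1+0 mod 2 = 1
  s[2] = (000111100001111)·(001110001101110) mod 2 = 0+0+0+1+1+0+0+0+0+0+0+1+1+1+0 mod 2 = 1
  s[3] = (000000011111111)·(001110001101110) mod 2 = 0+0+0+0+0+0+0+0+1+1+0+1+1+1+0 mod 2 = 1
Syndrome = 0111
Column 14 of H equals this syndrome → error at bit 14 (1-indexed).
Flip bit 14: 001110001101110 → 001110001101100
Extract data bits at positions {3,5,6,7,9,10,11,12,13,14,15}: 11001101100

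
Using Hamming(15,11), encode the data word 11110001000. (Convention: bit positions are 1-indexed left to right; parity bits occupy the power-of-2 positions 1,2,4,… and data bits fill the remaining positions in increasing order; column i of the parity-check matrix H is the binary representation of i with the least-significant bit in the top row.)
Codeword c = d · G (mod 2), d = 11110001000:
  c[0] = d·G[:,0] = (11110001000)·(11011010101) mod 2 = 1+1+0+1+0+0+0+0+0+0+0 mod 2 = 1
  c[1] = d·G[:,1] = (11110001000)·(10110110011) mod 2 = 1+0+1+1+0+0+0+0+0+0+0 mod 2 = 1
  c[2] = d·G[:,2] = (11110001000)·(10000000000) mod 2 = 1+0+0+0+0+0+0+0+0+0+0 mod 2 = 1
  c[3] = d·G[:,3] = (11110001000)·(01110001111) mod 2 = 0+1+1+1+0+0+0+1+0+0+0 mod 2 = 0
  c[4] = d·G[:,4] = (11110001000)·(01000000000) mod 2 = 0+1+0+0+0+0+0+0+0+0+0 mod 2 = 1
  c[5] = d·G[:,5] = (11110001000)·(00100000000) mod 2 = 0+0+1+0+0+0+0+0+0+0+0 mod 2 = 1
  c[6] = d·G[:,6] = (11110001000)·(00010000000) mod 2 = 0+0+0+1+0+0+0+0+0+0+0 mod 2 = 1
  c[7] = d·G[:,7] = (11110001000)·(00001111111) mod 2 = 0+0+0+0+0+0+0+1+0+0+0 mod 2 = 1
  c[8] = d·G[:,8] = (11110001000)·(00001000000) mod 2 = 0+0+0+0+0+0+0+0+0+0+0 mod 2 = 0
  c[9] = d·G[:,9] = (11110001000)·(00000100000) mod 2 = 0+0+0+0+0+0+0+0+0+0+0 mod 2 = 0
  c[10] = d·G[:,10] = (11110001000)·(00000010000) mod 2 = 0+0+0+0+0+0+0+0+0+0+0 mod 2 = 0
  c[11] = d·G[:,11] = (11110001000)·(00000001000) mod 2 = 0+0+0+0+0+0+0+1+0+0+0 mod 2 = 1
  c[12] = d·G[:,12] = (11110001000)·(00000000100) mod 2 = 0+0+0+0+0+0+0+0+0+0+0 mod 2 = 0
  c[13] = d·G[:,13] = (11110001000)·(00000000010) mod 2 = 0+0+0+0+0+0+0+0+0+0+0 mod 2 = 0
  c[14] = d·G[:,14] = (11110001000)·(00000000001) mod 2 = 0+0+0+0+0+0+0+0+0+0+0 mod 2 = 0
Codeword = 111011110001000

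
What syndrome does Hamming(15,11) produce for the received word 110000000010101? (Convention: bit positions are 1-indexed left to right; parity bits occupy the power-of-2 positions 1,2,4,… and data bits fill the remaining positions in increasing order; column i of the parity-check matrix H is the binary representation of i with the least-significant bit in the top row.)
Syndrome s = H · r^T (mod 2), r = 110000000010101:
  s[0] = (101010101010101)·(110000000010101) mod 2 = 1+0+0+0+0+0+0+0+0+0+1+0+1+0+1 mod 2 = 0
  s[1] = (011001100110011)·(110000000010101) mod 2 = 0+1+0+0+0+0+0+0+0+0+1+0+0+0+1 mod 2 = 1
  s[2] = (000111100001111)·(110000000010101) mod 2 = 0+0+0+0+0+0+0+0+0+0+0+0+1+0+1 mod 2 = 0
  s[3] = (000000011111111)·(110000000010101) mod 2 = 0+0+0+0+0+0+0+0+0+0+1+0+1+0+1 mod 2 = 1
Syndrome = 0101
Non-zero syndrome: error at position 10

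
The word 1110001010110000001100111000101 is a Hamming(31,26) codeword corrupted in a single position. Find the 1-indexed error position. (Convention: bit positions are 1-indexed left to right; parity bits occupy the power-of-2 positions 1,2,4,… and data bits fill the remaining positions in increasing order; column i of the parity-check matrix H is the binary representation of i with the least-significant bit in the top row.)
Syndrome s = H · r^T (mod 2), r = 1110001010110000001100111000101:
  s[0] = (1010101010101010101010101010101)·(1110001010110000001100111000101) mod 2 = 1+0+1+0+0+0+1+0+1+0+1+0+0+0+0+0+0+0+1+0+0+0+1+0+1+0+0+0+1+0+1 mod 2 = 0
  s[1] = (0110011001100110011001100110011)·(1110001010110000001100111000101) mod 2 = 0+1+1+0+0+0+1+0+0+0+1+0+0+0+0+0+0+0+1+0+0+0+1+0+0+0+0+0+0+0+1 mod 2 = 1
  s[2] = (0001111000011110000111100001111)·(1110001010110000001100111000101) mod 2 = 0+0+0+0+0+0+1+0+0+0+0+1+0+0+0+0+0+0+0+1+0+0+1+0+0+0+0+0+1+0+1 mod 2 = 0
  s[3] = (0000000111111110000000011111111)·(1110001010110000001100111000101) mod 2 = 0+0+0+0+0+0+0+0+1+0+1+1+0+0+0+0+0+0+0+0+0+0+0+1+1+0+0+0+1+0+1 mod 2 = 1
  s[4] = (0000000000000001111111111111111)·(1110001010110000001100111000101) mod 2 = 0+0+0+0+0+0+0+0+0+0+0+0+0+0+0+0+0+0+1+1+0+0+1+1+1+0+0+0+1+0+1 mod 2 = 1
Syndrome = 01011
Column i of H is the binary representation of i, so the syndrome is the binary index of the flipped bit.
Read s = 01011 with s[0] as LSB: 0·2^0 + 1·2^1 + 0·2^2 + 1·2^3 + 1·2^4 = 26.
Error is at bit position 26.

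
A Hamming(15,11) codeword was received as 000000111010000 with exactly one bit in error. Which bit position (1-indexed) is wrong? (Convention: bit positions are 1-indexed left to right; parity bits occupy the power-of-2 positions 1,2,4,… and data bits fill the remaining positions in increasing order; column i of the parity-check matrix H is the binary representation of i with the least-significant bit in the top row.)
Syndrome s = H · r^T (mod 2), r = 000000111010000:
  s[0] = (101010101010101)·(000000111010000) mod 2 = 0+0+0+0+0+0+1+0+1+0+1+0+0+0+0 mod 2 = 1
  s[1] = (011001100110011)·(000000111010000) mod 2 = 0+0+0+0+0+0+1+0+0+0+1+0+0+0+0 mod 2 = 0
  s[2] = (000111100001111)·(000000111010000) mod 2 = 0+0+0+0+0+0+1+0+0+0+0+0+0+0+0 mod 2 = 1
  s[3] = (000000011111111)·(000000111010000) mod 2 = 0+0+0+0+0+0+0+1+1+0+1+0+0+0+0 mod 2 = 1
Syndrome = 1011
Column i of H is the binary representation of i, so the syndrome is the binary index of the flipped bit.
Read s = 1011 with s[0] as LSB: 1·2^0 + 0·2^1 + 1·2^2 + 1·2^3 = 13.
Error is at bit position 13.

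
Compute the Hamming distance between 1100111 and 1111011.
XOR = 0011100, count of 1s = 3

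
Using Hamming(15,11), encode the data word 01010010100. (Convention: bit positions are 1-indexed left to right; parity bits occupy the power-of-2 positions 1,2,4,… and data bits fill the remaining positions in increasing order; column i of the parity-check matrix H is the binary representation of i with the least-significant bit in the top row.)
Codeword c = d · G (mod 2), d = 01010010100:
  c[0] = d·G[:,0] = (01010010100)·(11011010101) mod 2 = 0+1+0+1+0+0+1+0+1+0+0 mod 2 = 0
  c[1] = d·G[:,1] = (01010010100)·(10110110011) mod 2 = 0+0+0+1+0+0+1+0+0+0+0 mod 2 = 0
  c[2] = d·G[:,2] = (01010010100)·(10000000000) mod 2 = 0+0+0+0+0+0+0+0+0+0+0 mod 2 = 0
  c[3] = d·G[:,3] = (01010010100)·(01110001111) mod 2 = 0+1+0+1+0+0+0+0+1+0+0 mod 2 = 1
  c[4] = d·G[:,4] = (01010010100)·(01000000000) mod 2 = 0+1+0+0+0+0+0+0+0+0+0 mod 2 = 1
  c[5] = d·G[:,5] = (01010010100)·(00100000000) mod 2 = 0+0+0+0+0+0+0+0+0+0+0 mod 2 = 0
  c[6] = d·G[:,6] = (01010010100)·(00010000000) mod 2 = 0+0+0+1+0+0+0+0+0+0+0 mod 2 = 1
  c[7] = d·G[:,7] = (01010010100)·(00001111111) mod 2 = 0+0+0+0+0+0+1+0+1+0+0 mod 2 = 0
  c[8] = d·G[:,8] = (01010010100)·(00001000000) mod 2 = 0+0+0+0+0+0+0+0+0+0+0 mod 2 = 0
  c[9] = d·G[:,9] = (01010010100)·(00000100000) mod 2 = 0+0+0+0+0+0+0+0+0+0+0 mod 2 = 0
  c[10] = d·G[:,10] = (01010010100)·(00000010000) mod 2 = 0+0+0+0+0+0+1+0+0+0+0 mod 2 = 1
  c[11] = d·G[:,11] = (01010010100)·(00000001000) mod 2 = 0+0+0+0+0+0+0+0+0+0+0 mod 2 = 0
  c[12] = d·G[:,12] = (01010010100)·(00000000100) mod 2 = 0+0+0+0+0+0+0+0+1+0+0 mod 2 = 1
  c[13] = d·G[:,13] = (01010010100)·(00000000010) mod 2 = 0+0+0+0+0+0+0+0+0+0+0 mod 2 = 0
  c[14] = d·G[:,14] = (01010010100)·(00000000001) mod 2 = 0+0+0+0+0+0+0+0+0+0+0 mod 2 = 0
Codeword = 000110100010100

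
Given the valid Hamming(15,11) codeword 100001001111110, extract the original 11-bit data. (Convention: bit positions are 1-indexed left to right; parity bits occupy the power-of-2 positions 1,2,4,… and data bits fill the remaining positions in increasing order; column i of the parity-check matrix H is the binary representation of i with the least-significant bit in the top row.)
Parity bits occupy power-of-2 positions; data bits are at positions {3,5,6,7,9,10,11,12,13,14,15} (1-indexed).
Extract: c[3]=0 c[5]=0 c[6]=1 c[7]=0 c[9]=1 c[10]=1 c[11]=1 c[12]=1 c[13]=1 c[14]=1 c[15]=0
Data = 00101111110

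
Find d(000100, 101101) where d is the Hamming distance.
XOR = 101001, count of 1s = 3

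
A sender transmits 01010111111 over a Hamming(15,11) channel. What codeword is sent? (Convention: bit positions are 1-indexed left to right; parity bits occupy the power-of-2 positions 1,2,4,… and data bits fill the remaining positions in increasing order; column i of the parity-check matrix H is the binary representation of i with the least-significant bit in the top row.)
Codeword c = d · G (mod 2), d = 01010111111:
  c[0] = d·G[:,0] = (01010111111)·(11011010101) mod 2 = 0+1+0+1+0+0+1+0+1+0+1 mod 2 = 1
  c[1] = d·G[:,1] = (01010111111)·(10110110011) mod 2 = 0+0+0+1+0+1+1+0+0+1+1 mod 2 = 1
  c[2] = d·G[:,2] = (01010111111)·(10000000000) mod 2 = 0+0+0+0+0+0+0+0+0+0+0 mod 2 = 0
  c[3] = d·G[:,3] = (01010111111)·(01110001111) mod 2 = 0+1+0+1+0+0+0+1+1+1+1 mod 2 = 0
  c[4] = d·G[:,4] = (01010111111)·(01000000000) mod 2 = 0+1+0+0+0+0+0+0+0+0+0 mod 2 = 1
  c[5] = d·G[:,5] = (01010111111)·(00100000000) mod 2 = 0+0+0+0+0+0+0+0+0+0+0 mod 2 = 0
  c[6] = d·G[:,6] = (01010111111)·(00010000000) mod 2 = 0+0+0+1+0+0+0+0+0+0+0 mod 2 = 1
  c[7] = d·G[:,7] = (01010111111)·(00001111111) mod 2 = 0+0+0+0+0+1+1+1+1+1+1 mod 2 = 0
  c[8] = d·G[:,8] = (01010111111)·(00001000000) mod 2 = 0+0+0+0+0+0+0+0+0+0+0 mod 2 = 0
  c[9] = d·G[:,9] = (01010111111)·(00000100000) mod 2 = 0+0+0+0+0+1+0+0+0+0+0 mod 2 = 1
  c[10] = d·G[:,10] = (01010111111)·(00000010000) mod 2 = 0+0+0+0+0+0+1+0+0+0+0 mod 2 = 1
  c[11] = d·G[:,11] = (01010111111)·(00000001000) mod 2 = 0+0+0+0+0+0+0+1+0+0+0 mod 2 = 1
  c[12] = d·G[:,12] = (01010111111)·(00000000100) mod 2 = 0+0+0+0+0+0+0+0+1+0+0 mod 2 = 1
  c[13] = d·G[:,13] = (01010111111)·(00000000010) mod 2 = 0+0+0+0+0+0+0+0+0+1+0 mod 2 = 1
  c[14] = d·G[:,14] = (01010111111)·(00000000001) mod 2 = 0+0+0+0+0+0+0+0+0+0+1 mod 2 = 1
Codeword = 110010100111111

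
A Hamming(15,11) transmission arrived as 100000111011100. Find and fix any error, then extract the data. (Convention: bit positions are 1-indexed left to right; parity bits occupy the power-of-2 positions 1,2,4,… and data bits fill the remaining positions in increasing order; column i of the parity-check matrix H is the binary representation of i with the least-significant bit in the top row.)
Syndrome s = H · r^T (mod 2), r = 100000111011100:
  s[0] = (101010101010101)·(100000111011100) mod 2 = 1+0+0+0+0+0+1+0+1+0+1+0+1+0+0 mod 2 = 1
  s[1] = (011001100110011)·(100000111011100) mod 2 = 0+0+0+0+0+0+1+0+0+0+1+0+0+0+0 mod 2 = 0
  s[2] = (000111100001111)·(100000111011100) mod 2 = 0+0+0+0+0+0+1+0+0+0+0+1+1+0+0 mod 2 = 1
  s[3] = (000000011111111)·(100000111011100) mod 2 = 0+0+0+0+0+0+0+1+1+0+1+1+1+0+0 mod 2 = 1
Syndrome = 1011
Column 13 of H equals this syndrome → error at bit 13 (1-indexed).
Flip bit 13: 100000111011100 → 100000111011000
Extract data bits at positions {3,5,6,7,9,10,11,12,13,14,15}: 00011011000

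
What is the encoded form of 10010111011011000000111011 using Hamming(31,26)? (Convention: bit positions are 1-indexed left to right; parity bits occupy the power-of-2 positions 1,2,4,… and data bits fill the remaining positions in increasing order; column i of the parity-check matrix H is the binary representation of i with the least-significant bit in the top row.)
Codeword c = d · G (mod 2), d = 10010111011011000000111011:
  c[0] = d·G[:,0] = (10010111011011000000111011)·(11011010101101010101010101) mod 2 = 1+0+0+1+0+0+1+0+0+0+1+0+0+1+0+0+0+0+0+0+0+1+0+0+0+1 mod 2 = 1
  c[1] = d·G[:,1] = (10010111011011000000111011)·(10110110011011001100110011) mod 2 = 1+0+0+1+0+1+1+0+0+1+1+0+1+1+0+0+0+0+0+0+1+1+0+0+1+1 mod 2 = 0
  c[2] = d·G[:,2] = (10010111011011000000111011)·(10000000000000000000000000) mod 2 = 1+0+0+0+0+0+0+0+0+0+0+0+0+0+0+0+0+0+0+0+0+0+0+0+0+0 mod 2 = 1
  c[3] = d·G[:,3] = (10010111011011000000111011)·(01110001111000111100001111) mod 2 = 0+0+0+1+0+0+0+1+0+1+1+0+0+0+0+0+0+0+0+0+0+0+1+0+1+1 mod 2 = 1
  c[4] = d·G[:,4] = (10010111011011000000111011)·(01000000000000000000000000) mod 2 = 0+0+0+0+0+0+0+0+0+0+0+0+0+0+0+0+0+0+0+0+0+0+0+0+0+0 mod 2 = 0
  c[5] = d·G[:,5] = (10010111011011000000111011)·(00100000000000000000000000) mod 2 = 0+0+0+0+0+0+0+0+0+0+0+0+0+0+0+0+0+0+0+0+0+0+0+0+0+0 mod 2 = 0
  c[6] = d·G[:,6] = (10010111011011000000111011)·(00010000000000000000000000) mod 2 = 0+0+0+1+0+0+0+0+0+0+0+0+0+0+0+0+0+0+0+0+0+0+0+0+0+0 mod 2 = 1
  c[7] = d·G[:,7] = (10010111011011000000111011)·(00001111111000000011111111) mod 2 = 0+0+0+0+0+1+1+1+0+1+1+0+0+0+0+0+0+0+0+0+1+1+1+0+1+1 mod 2 = 0
  c[8] = d·G[:,8] = (10010111011011000000111011)·(00001000000000000000000000) mod 2 = 0+0+0+0+0+0+0+0+0+0+0+0+0+0+0+0+0+0+0+0+0+0+0+0+0+0 mod 2 = 0
  c[9] = d·G[:,9] = (10010111011011000000111011)·(00000100000000000000000000) mod 2 = 0+0+0+0+0+1+0+0+0+0+0+0+0+0+0+0+0+0+0+0+0+0+0+0+0+0 mod 2 = 1
  c[10] = d·G[:,10] = (10010111011011000000111011)·(00000010000000000000000000) mod 2 = 0+0+0+0+0+0+1+0+0+0+0+0+0+0+0+0+0+0+0+0+0+0+0+0+0+0 mod 2 = 1
  c[11] = d·G[:,11] = (10010111011011000000111011)·(00000001000000000000000000) mod 2 = 0+0+0+0+0+0+0+1+0+0+0+0+0+0+0+0+0+0+0+0+0+0+0+0+0+0 mod 2 = 1
  c[12] = d·G[:,12] = (10010111011011000000111011)·(00000000100000000000000000) mod 2 = 0+0+0+0+0+0+0+0+0+0+0+0+0+0+0+0+0+0+0+0+0+0+0+0+0+0 mod 2 = 0
  c[13] = d·G[:,13] = (10010111011011000000111011)·(00000000010000000000000000) mod 2 = 0+0+0+0+0+0+0+0+0+1+0+0+0+0+0+0+0+0+0+0+0+0+0+0+0+0 mod 2 = 1
  c[14] = d·G[:,14] = (10010111011011000000111011)·(00000000001000000000000000) mod 2 = 0+0+0+0+0+0+0+0+0+0+1+0+0+0+0+0+0+0+0+0+0+0+0+0+0+0 mod 2 = 1
  c[15] = d·G[:,15] = (10010111011011000000111011)·(00000000000111111111111111) mod 2 = 0+0+0+0+0+0+0+0+0+0+0+0+1+1+0+0+0+0+0+0+1+1+1+0+1+1 mod 2 = 1
  c[16] = d·G[:,16] = (10010111011011000000111011)·(00000000000100000000000000) mod 2 = 0+0+0+0+0+0+0+0+0+0+0+0+0+0+0+0+0+0+0+0+0+0+0+0+0+0 mod 2 = 0
  c[17] = d·G[:,17] = (10010111011011000000111011)·(00000000000010000000000000) mod 2 = 0+0+0+0+0+0+0+0+0+0+0+0+1+0+0+0+0+0+0+0+0+0+0+0+0+0 mod 2 = 1
  c[18] = d·G[:,18] = (10010111011011000000111011)·(00000000000001000000000000) mod 2 = 0+0+0+0+0+0+0+0+0+0+0+0+0+1+0+0+0+0+0+0+0+0+0+0+0+0 mod 2 = 1
  c[19] = d·G[:,19] = (10010111011011000000111011)·(00000000000000100000000000) mod 2 = 0+0+0+0+0+0+0+0+0+0+0+0+0+0+0+0+0+0+0+0+0+0+0+0+0+0 mod 2 = 0
  c[20] = d·G[:,20] = (10010111011011000000111011)·(00000000000000010000000000) mod 2 = 0+0+0+0+0+0+0+0+0+0+0+0+0+0+0+0+0+0+0+0+0+0+0+0+0+0 mod 2 = 0
  c[21] = d·G[:,21] = (10010111011011000000111011)·(00000000000000001000000000) mod 2 = 0+0+0+0+0+0+0+0+0+0+0+0+0+0+0+0+0+0+0+0+0+0+0+0+0+0 mod 2 = 0
  c[22] = d·G[:,22] = (10010111011011000000111011)·(00000000000000000100000000) mod 2 = 0+0+0+0+0+0+0+0+0+0+0+0+0+0+0+0+0+0+0+0+0+0+0+0+0+0 mod 2 = 0
  c[23] = d·G[:,23] = (10010111011011000000111011)·(00000000000000000010000000) mod 2 = 0+0+0+0+0+0+0+0+0+0+0+0+0+0+0+0+0+0+0+0+0+0+0+0+0+0 mod 2 = 0
  c[24] = d·G[:,24] = (10010111011011000000111011)·(00000000000000000001000000) mod 2 = 0+0+0+0+0+0+0+0+0+0+0+0+0+0+0+0+0+0+0+0+0+0+0+0+0+0 mod 2 = 0
  c[25] = d·G[:,25] = (10010111011011000000111011)·(00000000000000000000100000) mod 2 = 0+0+0+0+0+0+0+0+0+0+0+0+0+0+0+0+0+0+0+0+1+0+0+0+0+0 mod 2 = 1
  c[26] = d·G[:,26] = (10010111011011000000111011)·(00000000000000000000010000) mod 2 = 0+0+0+0+0+0+0+0+0+0+0+0+0+0+0+0+0+0+0+0+0+1+0+0+0+0 mod 2 = 1
  c[27] = d·G[:,27] = (10010111011011000000111011)·(00000000000000000000001000) mod 2 = 0+0+0+0+0+0+0+0+0+0+0+0+0+0+0+0+0+0+0+0+0+0+1+0+0+0 mod 2 = 1
  c[28] = d·G[:,28] = (10010111011011000000111011)·(00000000000000000000000100) mod 2 = 0+0+0+0+0+0+0+0+0+0+0+0+0+0+0+0+0+0+0+0+0+0+0+0+0+0 mod 2 = 0
  c[29] = d·G[:,29] = (10010111011011000000111011)·(00000000000000000000000010) mod 2 = 0+0+0+0+0+0+0+0+0+0+0+0+0+0+0+0+0+0+0+0+0+0+0+0+1+0 mod 2 = 1
  c[30] = d·G[:,30] = (10010111011011000000111011)·(00000000000000000000000001) mod 2 = 0+0+0+0+0+0+0+0+0+0+0+0+0+0+0+0+0+0+0+0+0+0+0+0+0+1 mod 2 = 1
Codeword = 1011001001110111011000000111011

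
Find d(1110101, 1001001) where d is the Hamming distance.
XOR = 0111100, count of 1s = 4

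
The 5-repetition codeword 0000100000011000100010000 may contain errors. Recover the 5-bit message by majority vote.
Split into 5-bit blocks and majority-vote each:
  block 1 = 00001: 1 ones, 4 zeros → 0
  block 2 = 00000: 0 ones, 5 zeros → 0
  block 3 = 01100: 2 ones, 3 zeros → 0
  block 4 = 01000: 1 ones, 4 zeros → 0
  block 5 = 10000: 1 ones, 4 zeros → 0
Decoded = 00000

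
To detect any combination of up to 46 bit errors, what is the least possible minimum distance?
Detecting e errors requires d_min ≥ e + 1 = 46 + 1 = 47.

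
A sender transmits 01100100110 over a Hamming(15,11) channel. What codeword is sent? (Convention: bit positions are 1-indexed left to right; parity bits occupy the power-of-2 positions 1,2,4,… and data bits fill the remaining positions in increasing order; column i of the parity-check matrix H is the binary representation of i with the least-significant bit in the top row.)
Codeword c = d · G (mod 2), d = 01100100110:
  c[0] = d·G[:,0] = (01100100110)·(11011010101) mod 2 = 0+1+0+0+0+0+0+0+1+0+0 mod 2 = 0
  c[1] = d·G[:,1] = (01100100110)·(10110110011) mod 2 = 0+0+1+0+0+1+0+0+0+1+0 mod 2 = 1
  c[2] = d·G[:,2] = (01100100110)·(10000000000) mod 2 = 0+0+0+0+0+0+0+0+0+0+0 mod 2 = 0
  c[3] = d·G[:,3] = (01100100110)·(01110001111) mod 2 = 0+1+1+0+0+0+0+0+1+1+0 mod 2 = 0
  c[4] = d·G[:,4] = (01100100110)·(01000000000) mod 2 = 0+1+0+0+0+0+0+0+0+0+0 mod 2 = 1
  c[5] = d·G[:,5] = (01100100110)·(00100000000) mod 2 = 0+0+1+0+0+0+0+0+0+0+0 mod 2 = 1
  c[6] = d·G[:,6] = (01100100110)·(00010000000) mod 2 = 0+0+0+0+0+0+0+0+0+0+0 mod 2 = 0
  c[7] = d·G[:,7] = (01100100110)·(00001111111) mod 2 = 0+0+0+0+0+1+0+0+1+1+0 mod 2 = 1
  c[8] = d·G[:,8] = (01100100110)·(00001000000) mod 2 = 0+0+0+0+0+0+0+0+0+0+0 mod 2 = 0
  c[9] = d·G[:,9] = (01100100110)·(00000100000) mod 2 = 0+0+0+0+0+1+0+0+0+0+0 mod 2 = 1
  c[10] = d·G[:,10] = (01100100110)·(00000010000) mod 2 = 0+0+0+0+0+0+0+0+0+0+0 mod 2 = 0
  c[11] = d·G[:,11] = (01100100110)·(00000001000) mod 2 = 0+0+0+0+0+0+0+0+0+0+0 mod 2 = 0
  c[12] = d·G[:,12] = (01100100110)·(00000000100) mod 2 = 0+0+0+0+0+0+0+0+1+0+0 mod 2 = 1
  c[13] = d·G[:,13] = (01100100110)·(00000000010) mod 2 = 0+0+0+0+0+0+0+0+0+1+0 mod 2 = 1
  c[14] = d·G[:,14] = (01100100110)·(00000000001) mod 2 = 0+0+0+0+0+0+0+0+0+0+0 mod 2 = 0
Codeword = 010011010100110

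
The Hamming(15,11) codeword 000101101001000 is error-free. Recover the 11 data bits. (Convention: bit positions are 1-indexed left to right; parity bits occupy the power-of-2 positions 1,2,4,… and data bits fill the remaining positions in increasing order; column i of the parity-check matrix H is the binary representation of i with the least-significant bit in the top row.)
Parity bits occupy power-of-2 positions; data bits are at positions {3,5,6,7,9,10,11,12,13,14,15} (1-indexed).
Extract: c[3]=0 c[5]=0 c[6]=1 c[7]=1 c[9]=1 c[10]=0 c[11]=0 c[12]=1 c[13]=0 c[14]=0 c[15]=0
Data = 00111001000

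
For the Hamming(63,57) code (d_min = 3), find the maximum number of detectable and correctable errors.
Detection only: up to d_min − 1 = 2 errors.
Correction: up to ⌊(d_min − 1)/2⌋ = ⌊2/2⌋ = 1 errors.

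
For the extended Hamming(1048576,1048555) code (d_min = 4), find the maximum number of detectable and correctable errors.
Detection only: up to d_min − 1 = 3 errors.
Correction: up to ⌊(d_min − 1)/2⌋ = ⌊3/2⌋ = 1 errors.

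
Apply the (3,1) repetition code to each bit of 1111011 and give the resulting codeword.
Repeat each bit 3× and concatenate:
1→111  1→111  1→111  1→111  0→000  1→111  1→111
Codeword = 111111111111000111111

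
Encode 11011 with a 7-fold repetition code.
Repeat each bit 7× and concatenate:
1→1111111  1→1111111  0→0000000  1→1111111  1→1111111
Codeword = 11111111111111000000011111111111111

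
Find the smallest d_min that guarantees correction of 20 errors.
Correcting t errors requires d_min ≥ 2t + 1 = 2·20 + 1 = 41.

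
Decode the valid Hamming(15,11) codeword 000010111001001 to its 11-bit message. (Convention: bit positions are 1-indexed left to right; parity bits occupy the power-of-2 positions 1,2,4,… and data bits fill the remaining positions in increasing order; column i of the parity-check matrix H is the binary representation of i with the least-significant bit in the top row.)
Parity bits occupy power-of-2 positions; data bits are at positions {3,5,6,7,9,10,11,12,13,14,15} (1-indexed).
Extract: c[3]=0 c[5]=1 c[6]=0 c[7]=1 c[9]=1 c[10]=0 c[11]=0 c[12]=1 c[13]=0 c[14]=0 c[15]=1
Data = 01011001001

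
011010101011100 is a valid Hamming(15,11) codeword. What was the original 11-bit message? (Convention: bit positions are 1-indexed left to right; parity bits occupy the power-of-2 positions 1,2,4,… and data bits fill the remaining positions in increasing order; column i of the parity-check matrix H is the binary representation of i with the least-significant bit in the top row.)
Parity bits occupy power-of-2 positions; data bits are at positions {3,5,6,7,9,10,11,12,13,14,15} (1-indexed).
Extract: c[3]=1 c[5]=1 c[6]=0 c[7]=1 c[9]=1 c[10]=0 c[11]=1 c[12]=1 c[13]=1 c[14]=0 c[15]=0
Data = 11011011100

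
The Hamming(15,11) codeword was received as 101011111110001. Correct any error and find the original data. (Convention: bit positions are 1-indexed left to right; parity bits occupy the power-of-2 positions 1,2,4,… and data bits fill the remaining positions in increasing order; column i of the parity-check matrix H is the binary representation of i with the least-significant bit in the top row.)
Syndrome s = H · r^T (mod 2), r = 101011111110001:
  s[0] = (101010101010101)·(101011111110001) mod 2 = 1+0+1+0+1+0+1+0+1+0+1+0+0+0+1 mod 2 = 1
  s[1] = (011001100110011)·(101011111110001) mod 2 = 0+0+1+0+0+1+1+0+0+1+1+0+0+0+1 mod 2 = 0
  s[2] = (000111100001111)·(101011111110001) mod 2 = 0+0+0+0+1+1+1+0+0+0+0+0+0+0+1 mod 2 = 0
  s[3] = (000000011111111)·(101011111110001) mod 2 = 0+0+0+0+0+0+0+1+1+1+1+0+0+0+1 mod 2 = 1
Syndrome = 1001
Column 9 of H equals this syndrome → error at bit 9 (1-indexed).
Flip bit 9: 101011111110001 → 101011110110001
Extract data bits at positions {3,5,6,7,9,10,11,12,13,14,15}: 11110110001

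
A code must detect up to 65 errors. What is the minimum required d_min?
Detecting e errors requires d_min ≥ e + 1 = 65 + 1 = 66.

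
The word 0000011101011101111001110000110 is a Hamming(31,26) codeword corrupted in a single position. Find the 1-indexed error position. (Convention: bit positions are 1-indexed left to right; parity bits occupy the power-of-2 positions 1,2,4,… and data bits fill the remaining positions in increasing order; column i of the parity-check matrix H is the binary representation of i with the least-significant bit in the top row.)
Syndrome s = H · r^T (mod 2), r = 0000011101011101111001110000110:
  s[0] = (1010101010101010101010101010101)·(0000011101011101111001110000110) mod 2 = 0+0+0+0+0+0+1+0+0+0+0+0+1+0+0+0+1+0+1+0+0+0+1+0+0+0+0+0+1+0+0 mod 2 = 0
  s[1] = (0110011001100110011001100110011)·(0000011101011101111001110000110) mod 2 = 0+0+0+0+0+1+1+0+0+1+0+0+0+1+0+0+0+1+1+0+0+1+1+0+0+0+0+0+0+1+0 mod 2 = 1
  s[2] = (0001111000011110000111100001111)·(0000011101011101111001110000110) mod 2 = 0+0+0+0+0+1+1+0+0+0+0+1+1+1+0+0+0+0+0+0+0+1+1+0+0+0+0+0+1+1+0 mod 2 = 1
  s[3] = (0000000111111110000000011111111)·(0000011101011101111001110000110) mod 2 = 0+0+0+0+0+0+0+1+0+1+0+1+1+1+0+0+0+0+0+0+0+0+0+1+0+0+0+0+1+1+0 mod 2 = 0
  s[4] = (0000000000000001111111111111111)·(0000011101011101111001110000110) mod 2 = 0+0+0+0+0+0+0+0+0+0+0+0+0+0+0+1+1+1+1+0+0+1+1+1+0+0+0+0+1+1+0 mod 2 = 1
Syndrome = 01101
Column i of H is the binary representation of i, so the syndrome is the binary index of the flipped bit.
Read s = 01101 with s[0] as LSB: 0·2^0 + 1·2^1 + 1·2^2 + 0·2^3 + 1·2^4 = 22.
Error is at bit position 22.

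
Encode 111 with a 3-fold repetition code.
Repeat each bit 3× and concatenate:
1→111  1→111  1→111
Codeword = 111111111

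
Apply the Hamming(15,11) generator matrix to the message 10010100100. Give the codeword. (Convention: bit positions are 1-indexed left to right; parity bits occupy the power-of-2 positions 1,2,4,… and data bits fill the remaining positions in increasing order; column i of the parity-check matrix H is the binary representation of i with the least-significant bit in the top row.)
Codeword c = d · G (mod 2), d = 10010100100:
  c[0] = d·G[:,0] = (10010100100)·(11011010101) mod 2 = 1+0+0+1+0+0+0+0+1+0+0 mod 2 = 1
  c[1] = d·G[:,1] = (10010100100)·(10110110011) mod 2 = 1+0+0+1+0+1+0+0+0+0+0 mod 2 = 1
  c[2] = d·G[:,2] = (10010100100)·(10000000000) mod 2 = 1+0+0+0+0+0+0+0+0+0+0 mod 2 = 1
  c[3] = d·G[:,3] = (10010100100)·(01110001111) mod 2 = 0+0+0+1+0+0+0+0+1+0+0 mod 2 = 0
  c[4] = d·G[:,4] = (10010100100)·(01000000000) mod 2 = 0+0+0+0+0+0+0+0+0+0+0 mod 2 = 0
  c[5] = d·G[:,5] = (10010100100)·(00100000000) mod 2 = 0+0+0+0+0+0+0+0+0+0+0 mod 2 = 0
  c[6] = d·G[:,6] = (10010100100)·(00010000000) mod 2 = 0+0+0+1+0+0+0+0+0+0+0 mod 2 = 1
  c[7] = d·G[:,7] = (10010100100)·(00001111111) mod 2 = 0+0+0+0+0+1+0+0+1+0+0 mod 2 = 0
  c[8] = d·G[:,8] = (10010100100)·(00001000000) mod 2 = 0+0+0+0+0+0+0+0+0+0+0 mod 2 = 0
  c[9] = d·G[:,9] = (10010100100)·(00000100000) mod 2 = 0+0+0+0+0+1+0+0+0+0+0 mod 2 = 1
  c[10] = d·G[:,10] = (10010100100)·(00000010000) mod 2 = 0+0+0+0+0+0+0+0+0+0+0 mod 2 = 0
  c[11] = d·G[:,11] = (10010100100)·(00000001000) mod 2 = 0+0+0+0+0+0+0+0+0+0+0 mod 2 = 0
  c[12] = d·G[:,12] = (10010100100)·(00000000100) mod 2 = 0+0+0+0+0+0+0+0+1+0+0 mod 2 = 1
  c[13] = d·G[:,13] = (10010100100)·(00000000010) mod 2 = 0+0+0+0+0+0+0+0+0+0+0 mod 2 = 0
  c[14] = d·G[:,14] = (10010100100)·(00000000001) mod 2 = 0+0+0+0+0+0+0+0+0+0+0 mod 2 = 0
Codeword = 111000100100100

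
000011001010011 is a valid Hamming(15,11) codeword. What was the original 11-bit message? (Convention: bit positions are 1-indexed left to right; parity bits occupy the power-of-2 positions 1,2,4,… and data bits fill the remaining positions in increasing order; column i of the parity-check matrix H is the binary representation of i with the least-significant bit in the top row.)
Parity bits occupy power-of-2 positions; data bits are at positions {3,5,6,7,9,10,11,12,13,14,15} (1-indexed).
Extract: c[3]=0 c[5]=1 c[6]=1 c[7]=0 c[9]=1 c[10]=0 c[11]=1 c[12]=0 c[13]=0 c[14]=1 c[15]=1
Data = 01101010011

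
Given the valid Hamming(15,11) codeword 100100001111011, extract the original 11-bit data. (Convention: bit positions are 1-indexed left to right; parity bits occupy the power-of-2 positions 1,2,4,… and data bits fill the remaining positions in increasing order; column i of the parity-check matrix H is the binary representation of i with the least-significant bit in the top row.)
Parity bits occupy power-of-2 positions; data bits are at positions {3,5,6,7,9,10,11,12,13,14,15} (1-indexed).
Extract: c[3]=0 c[5]=0 c[6]=0 c[7]=0 c[9]=1 c[10]=1 c[11]=1 c[12]=1 c[13]=0 c[14]=1 c[15]=1
Data = 00001111011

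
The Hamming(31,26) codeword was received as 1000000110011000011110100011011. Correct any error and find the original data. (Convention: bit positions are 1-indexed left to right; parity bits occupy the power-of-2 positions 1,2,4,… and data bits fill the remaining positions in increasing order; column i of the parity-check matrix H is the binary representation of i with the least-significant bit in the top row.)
Syndrome s = H · r^T (mod 2), r = 1000000110011000011110100011011:
  s[0] = (1010101010101010101010101010101)·(1000000110011000011110100011011) mod 2 = 1+0+0+0+0+0+0+0+1+0+0+0+1+0+0+0+0+0+1+0+1+0+1+0+0+0+1+0+0+0+1 mod 2 = 0
  s[1] = (0110011001100110011001100110011)·(1000000110011000011110100011011) mod 2 = 0+0+0+0+0+0+0+0+0+0+0+0+0+0+0+0+0+1+1+0+0+0+1+0+0+0+1+0+0+1+1 mod 2 = 0
  s[2] = (0001111000011110000111100001111)·(1000000110011000011110100011011) mod 2 = 0+0+0+0+0+0+0+0+0+0+0+1+1+0+0+0+0+0+0+1+1+0+1+0+0+0+0+1+0+1+1 mod 2 = 0
  s[3] = (0000000111111110000000011111111)·(1000000110011000011110100011011) mod 2 = 0+0+0+0+0+0+0+1+1+0+0+1+1+0+0+0+0+0+0+0+0+0+0+0+0+0+1+1+0+1+1 mod 2 = 0
  s[4] = (0000000000000001111111111111111)·(1000000110011000011110100011011) mod 2 = 0+0+0+0+0+0+0+0+0+0+0+0+0+0+0+0+0+1+1+1+1+0+1+0+0+0+1+1+0+1+1 mod 2 = 1
Syndrome = 00001
Column 16 of H equals this syndrome → error at bit 16 (1-indexed).
Flip bit 16: 1000000110011000011110100011011 → 1000000110011001011110100011011
Extract data bits at positions {3,5,6,7,9,10,11,12,13,14,15,17,18,19,20,21,22,23,24,25,26,27,28,29,30,31}: 00001001100011110100011011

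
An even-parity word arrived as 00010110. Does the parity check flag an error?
Sum of received bits: 0+0+0+1+0+1+1+0 = 3; 3 mod 2 = 1. Result is 1 ≠ 0 → error detected.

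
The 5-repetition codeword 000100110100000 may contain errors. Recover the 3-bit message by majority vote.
Split into 5-bit blocks and majority-vote each:
  block 1 = 00010: 1 ones, 4 zeros → 0
  block 2 = 01101: 3 ones, 2 zeros → 1
  block 3 = 00000: 0 ones, 5 zeros → 0
Decoded = 010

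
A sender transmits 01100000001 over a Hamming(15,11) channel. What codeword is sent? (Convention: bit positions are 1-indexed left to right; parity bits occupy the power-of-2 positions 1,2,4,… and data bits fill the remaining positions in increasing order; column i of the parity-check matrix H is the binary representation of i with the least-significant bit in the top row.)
Codeword c = d · G (mod 2), d = 01100000001:
  c[0] = d·G[:,0] = (01100000001)·(11011010101) mod 2 = 0+1+0+0+0+0+0+0+0+0+1 mod 2 = 0
  c[1] = d·G[:,1] = (01100000001)·(10110110011) mod 2 = 0+0+1+0+0+0+0+0+0+0+1 mod 2 = 0
  c[2] = d·G[:,2] = (01100000001)·(10000000000) mod 2 = 0+0+0+0+0+0+0+0+0+0+0 mod 2 = 0
  c[3] = d·G[:,3] = (01100000001)·(01110001111) mod 2 = 0+1+1+0+0+0+0+0+0+0+1 mod 2 = 1
  c[4] = d·G[:,4] = (01100000001)·(01000000000) mod 2 = 0+1+0+0+0+0+0+0+0+0+0 mod 2 = 1
  c[5] = d·G[:,5] = (01100000001)·(00100000000) mod 2 = 0+0+1+0+0+0+0+0+0+0+0 mod 2 = 1
  c[6] = d·G[:,6] = (01100000001)·(00010000000) mod 2 = 0+0+0+0+0+0+0+0+0+0+0 mod 2 = 0
  c[7] = d·G[:,7] = (01100000001)·(00001111111) mod 2 = 0+0+0+0+0+0+0+0+0+0+1 mod 2 = 1
  c[8] = d·G[:,8] = (01100000001)·(00001000000) mod 2 = 0+0+0+0+0+0+0+0+0+0+0 mod 2 = 0
  c[9] = d·G[:,9] = (01100000001)·(00000100000) mod 2 = 0+0+0+0+0+0+0+0+0+0+0 mod 2 = 0
  c[10] = d·G[:,10] = (01100000001)·(00000010000) mod 2 = 0+0+0+0+0+0+0+0+0+0+0 mod 2 = 0
  c[11] = d·G[:,11] = (01100000001)·(00000001000) mod 2 = 0+0+0+0+0+0+0+0+0+0+0 mod 2 = 0
  c[12] = d·G[:,12] = (01100000001)·(00000000100) mod 2 = 0+0+0+0+0+0+0+0+0+0+0 mod 2 = 0
  c[13] = d·G[:,13] = (01100000001)·(00000000010) mod 2 = 0+0+0+0+0+0+0+0+0+0+0 mod 2 = 0
  c[14] = d·G[:,14] = (01100000001)·(00000000001) mod 2 = 0+0+0+0+0+0+0+0+0+0+1 mod 2 = 1
Codeword = 000111010000001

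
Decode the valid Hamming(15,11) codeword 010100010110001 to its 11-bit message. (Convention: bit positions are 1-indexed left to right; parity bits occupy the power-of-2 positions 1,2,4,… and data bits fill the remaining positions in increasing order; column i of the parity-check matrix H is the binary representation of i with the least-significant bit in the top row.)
Parity bits occupy power-of-2 positions; data bits are at positions {3,5,6,7,9,10,11,12,13,14,15} (1-indexed).
Extract: c[3]=0 c[5]=0 c[6]=0 c[7]=0 c[9]=0 c[10]=1 c[11]=1 c[12]=0 c[13]=0 c[14]=0 c[15]=1
Data = 00000110001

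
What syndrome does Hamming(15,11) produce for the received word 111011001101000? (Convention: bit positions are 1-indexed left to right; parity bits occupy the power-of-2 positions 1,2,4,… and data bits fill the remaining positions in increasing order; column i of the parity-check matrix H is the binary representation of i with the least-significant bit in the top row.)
Syndrome s = H · r^T (mod 2), r = 111011001101000:
  s[0] = (101010101010101)·(111011001101000) mod 2 = 1+0+1+0+1+0+0+0+1+0+0+0+0+0+0 mod 2 = 0
  s[1] = (011001100110011)·(111011001101000) mod 2 = 0+1+1+0+0+1+0+0+0+1+0+0+0+0+0 mod 2 = 0
  s[2] = (000111100001111)·(111011001101000) mod 2 = 0+0+0+0+1+1+0+0+0+0+0+1+0+0+0 mod 2 = 1
  s[3] = (000000011111111)·(111011001101000) mod 2 = 0+0+0+0+0+0+0+0+1+1+0+1+0+0+0 mod 2 = 1
Syndrome = 0011
Non-zero syndrome: error at position 12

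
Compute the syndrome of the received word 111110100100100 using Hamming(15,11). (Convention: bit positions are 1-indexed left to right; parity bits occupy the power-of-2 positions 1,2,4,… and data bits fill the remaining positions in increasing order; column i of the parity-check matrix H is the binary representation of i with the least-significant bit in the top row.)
Syndrome s = H · r^T (mod 2), r = 111110100100100:
  s[0] = (101010101010101)·(111110100100100) mod 2 = 1+0+1+0+1+0+1+0+0+0+0+0+1+0+0 mod 2 = 1
  s[1] = (011001100110011)·(111110100100100) mod 2 = 0+1+1+0+0+0+1+0+0+1+0+0+0+0+0 mod 2 = 0
  s[2] = (000111100001111)·(111110100100100) mod 2 = 0+0+0+1+1+0+1+0+0+0+0+0+1+0+0 mod 2 = 0
  s[3] = (000000011111111)·(111110100100100) mod 2 = 0+0+0+0+0+0+0+0+0+1+0+0+1+0+0 mod 2 = 0
Syndrome = 1000
Non-zero syndrome: error at position 1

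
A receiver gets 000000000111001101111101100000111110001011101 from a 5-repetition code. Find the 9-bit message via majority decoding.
Split into 5-bit blocks and majority-vote each:
  block 1 = 00000: 0 ones, 5 zeros → 0
  block 2 = 00001: 1 ones, 4 zeros → 0
  block 3 = 11001: 3 ones, 2 zeros → 1
  block 4 = 10111: 4 ones, 1 zeros → 1
  block 5 = 11011: 4 ones, 1 zeros → 1
  block 6 = 00000: 0 ones, 5 zeros → 0
  block 7 = 11111: 5 ones, 0 zeros → 1
  block 8 = 00010: 1 ones, 4 zeros → 0
  block 9 = 11101: 4 ones, 1 zeros → 1
Decoded = 001110101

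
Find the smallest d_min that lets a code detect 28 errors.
Detecting e errors requires d_min ≥ e + 1 = 28 + 1 = 29.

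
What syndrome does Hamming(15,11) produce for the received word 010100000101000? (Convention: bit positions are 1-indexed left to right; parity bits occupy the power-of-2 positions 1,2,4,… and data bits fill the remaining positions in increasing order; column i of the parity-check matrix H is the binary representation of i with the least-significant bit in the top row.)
Syndrome s = H · r^T (mod 2), r = 010100000101000:
  s[0] = (101010101010101)·(010100000101000) mod 2 = 0+0+0+0+0+0+0+0+0+0+0+0+0+0+0 mod 2 = 0
  s[1] = (011001100110011)·(010100000101000) mod 2 = 0+1+0+0+0+0+0+0+0+1+0+0+0+0+0 mod 2 = 0
  s[2] = (000111100001111)·(010100000101000) mod 2 = 0+0+0+1+0+0+0+0+0+0+0+1+0+0+0 mod 2 = 0
  s[3] = (000000011111111)·(010100000101000) mod 2 = 0+0+0+0+0+0+0+0+0+1+0+1+0+0+0 mod 2 = 0
Syndrome = 0000
s = 0: no error detected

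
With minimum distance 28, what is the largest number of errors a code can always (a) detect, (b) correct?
(a) Detection requires d_min ≥ e+1, so e ≤ d_min − 1 = 27.
(b) Correction requires d_min ≥ 2t+1, so t ≤ ⌊(d_min − 1)/2⌋ = ⌊27/2⌋ = 13.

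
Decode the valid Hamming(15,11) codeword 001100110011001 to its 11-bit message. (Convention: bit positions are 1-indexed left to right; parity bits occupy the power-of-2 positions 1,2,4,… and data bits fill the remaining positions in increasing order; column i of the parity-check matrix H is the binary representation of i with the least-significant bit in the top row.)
Parity bits occupy power-of-2 positions; data bits are at positions {3,5,6,7,9,10,11,12,13,14,15} (1-indexed).
Extract: c[3]=1 c[5]=0 c[6]=0 c[7]=1 c[9]=0 c[10]=0 c[11]=1 c[12]=1 c[13]=0 c[14]=0 c[15]=1
Data = 10010011001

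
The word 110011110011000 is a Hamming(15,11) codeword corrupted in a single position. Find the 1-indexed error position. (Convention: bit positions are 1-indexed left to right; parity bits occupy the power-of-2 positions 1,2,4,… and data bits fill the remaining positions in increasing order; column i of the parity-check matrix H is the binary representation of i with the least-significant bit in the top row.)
Syndrome s = H · r^T (mod 2), r = 110011110011000:
  s[0] = (101010101010101)·(110011110011000) mod 2 = 1+0+0+0+1+0+1+0+0+0+1+0+0+0+0 mod 2 = 0
  s[1] = (011001100110011)·(110011110011000) mod 2 = 0+1+0+0+0+1+1+0+0+0+1+0+0+0+0 mod 2 = 0
  s[2] = (000111100001111)·(110011110011000) mod 2 = 0+0+0+0+1+1+1+0+0+0+0+1+0+0+0 mod 2 = 0
  s[3] = (000000011111111)·(110011110011000) mod 2 = 0+0+0+0+0+0+0+1+0+0+1+1+0+0+0 mod 2 = 1
Syndrome = 0001
Column i of H is the binary representation of i, so the syndrome is the binary index of the flipped bit.
Read s = 0001 with s[0] as LSB: 0·2^0 + 0·2^1 + 0·2^2 + 1·2^3 = 8.
Error is at bit position 8.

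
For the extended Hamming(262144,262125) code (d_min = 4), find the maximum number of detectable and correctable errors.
Detection only: up to d_min − 1 = 3 errors.
Correction: up to ⌊(d_min − 1)/2⌋ = ⌊3/2⌋ = 1 errors.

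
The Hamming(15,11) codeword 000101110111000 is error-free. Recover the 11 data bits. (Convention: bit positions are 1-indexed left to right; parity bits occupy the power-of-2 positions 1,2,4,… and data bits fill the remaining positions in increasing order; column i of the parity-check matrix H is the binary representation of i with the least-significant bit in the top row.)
Parity bits occupy power-of-2 positions; data bits are at positions {3,5,6,7,9,10,11,12,13,14,15} (1-indexed).
Extract: c[3]=0 c[5]=0 c[6]=1 c[7]=1 c[9]=0 c[10]=1 c[11]=1 c[12]=1 c[13]=0 c[14]=0 c[15]=0
Data = 00110111000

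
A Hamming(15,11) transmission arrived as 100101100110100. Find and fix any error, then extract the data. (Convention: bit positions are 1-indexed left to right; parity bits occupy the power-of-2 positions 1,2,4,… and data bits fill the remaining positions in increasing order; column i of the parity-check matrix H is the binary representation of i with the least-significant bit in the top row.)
Syndrome s = H · r^T (mod 2), r = 100101100110100:
  s[0] = (101010101010101)·(100101100110100) mod 2 = 1+0+0+0+0+0+1+0+0+0+1+0+1+0+0 mod 2 = 0
  s[1] = (011001100110011)·(100101100110100) mod 2 = 0+0+0+0+0+1+1+0+0+1+1+0+0+0+0 mod 2 = 0
  s[2] = (000111100001111)·(100101100110100) mod 2 = 0+0+0+1+0+1+1+0+0+0+0+0+1+0+0 mod 2 = 0
  s[3] = (000000011111111)·(100101100110100) mod 2 = 0+0+0+0+0+0+0+0+0+1+1+0+1+0+0 mod 2 = 1
Syndrome = 0001
Column 8 of H equals this syndrome → error at bit 8 (1-indexed).
Flip bit 8: 100101100110100 → 100101110110100
Extract data bits at positions {3,5,6,7,9,10,11,12,13,14,15}: 00110110100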